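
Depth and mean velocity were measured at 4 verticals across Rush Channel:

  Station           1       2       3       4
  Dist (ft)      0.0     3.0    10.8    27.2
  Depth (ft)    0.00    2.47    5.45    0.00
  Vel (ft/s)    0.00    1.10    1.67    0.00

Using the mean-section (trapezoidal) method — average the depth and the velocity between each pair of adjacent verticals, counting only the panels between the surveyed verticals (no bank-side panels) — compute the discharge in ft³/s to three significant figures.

82.1 ft³/s

Panel 1-2: Δb = 3 ft, d̄ = (0.00+2.47)/2 = 1.235, v̄ = (0.00+1.10)/2 = 0.55 → q = 3×1.235×0.55 = 2.038 ft³/s
Panel 2-3: Δb = 7.8 ft, d̄ = (2.47+5.45)/2 = 3.96, v̄ = (1.10+1.67)/2 = 1.385 → q = 7.8×3.96×1.385 = 42.78 ft³/s
Panel 3-4: Δb = 16.4 ft, d̄ = (5.45+0.00)/2 = 2.725, v̄ = (1.67+0.00)/2 = 0.835 → q = 16.4×2.725×0.835 = 37.32 ft³/s
Q = Σ q = 82.13 ft³/s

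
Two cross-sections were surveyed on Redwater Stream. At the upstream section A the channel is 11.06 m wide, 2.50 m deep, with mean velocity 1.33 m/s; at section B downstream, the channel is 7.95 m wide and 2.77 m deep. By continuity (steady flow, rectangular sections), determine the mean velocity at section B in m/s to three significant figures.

Q = A₁V₁ = (11.06×2.50) × 1.33 = 36.77 m³/s
A₂ = 7.95 × 2.77 = 22.02 m²
V₂ = Q/A₂ = 36.77/22.02 = 1.670 m/s

1.67 m/s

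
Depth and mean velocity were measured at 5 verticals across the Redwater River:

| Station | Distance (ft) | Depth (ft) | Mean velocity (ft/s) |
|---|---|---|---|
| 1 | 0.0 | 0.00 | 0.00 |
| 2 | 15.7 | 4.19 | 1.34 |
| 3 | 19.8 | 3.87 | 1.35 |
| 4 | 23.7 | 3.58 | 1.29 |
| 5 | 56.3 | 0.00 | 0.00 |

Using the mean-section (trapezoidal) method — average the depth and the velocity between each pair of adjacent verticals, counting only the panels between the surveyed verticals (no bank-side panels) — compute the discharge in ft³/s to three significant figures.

101 ft³/s

Panel 1-2: Δb = 15.7 ft, d̄ = (0.00+4.19)/2 = 2.095, v̄ = (0.00+1.34)/2 = 0.67 → q = 15.7×2.095×0.67 = 22.04 ft³/s
Panel 2-3: Δb = 4.1 ft, d̄ = (4.19+3.87)/2 = 4.03, v̄ = (1.34+1.35)/2 = 1.345 → q = 4.1×4.03×1.345 = 22.22 ft³/s
Panel 3-4: Δb = 3.9 ft, d̄ = (3.87+3.58)/2 = 3.725, v̄ = (1.35+1.29)/2 = 1.32 → q = 3.9×3.725×1.32 = 19.18 ft³/s
Panel 4-5: Δb = 32.6 ft, d̄ = (3.58+0.00)/2 = 1.79, v̄ = (1.29+0.00)/2 = 0.645 → q = 32.6×1.79×0.645 = 37.64 ft³/s
Q = Σ q = 101.1 ft³/s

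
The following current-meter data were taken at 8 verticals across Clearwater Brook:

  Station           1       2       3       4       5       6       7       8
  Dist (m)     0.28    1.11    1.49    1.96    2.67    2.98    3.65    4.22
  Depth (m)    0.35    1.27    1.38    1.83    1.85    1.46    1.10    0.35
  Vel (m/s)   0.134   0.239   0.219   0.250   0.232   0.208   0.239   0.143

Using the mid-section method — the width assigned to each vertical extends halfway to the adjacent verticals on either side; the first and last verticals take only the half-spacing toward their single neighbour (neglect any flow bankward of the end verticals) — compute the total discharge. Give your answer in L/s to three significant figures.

w_1 = (1.11 − 0.28)/2 = 0.415 m; q_1 = 0.134 × 0.35 × 0.415 = 0.01946 m³/s
w_2 = (1.49 − 0.28)/2 = 0.605 m; q_2 = 0.239 × 1.27 × 0.605 = 0.1836 m³/s
w_3 = (1.96 − 1.11)/2 = 0.425 m; q_3 = 0.219 × 1.38 × 0.425 = 0.1284 m³/s
w_4 = (2.67 − 1.49)/2 = 0.59 m; q_4 = 0.250 × 1.83 × 0.59 = 0.2699 m³/s
w_5 = (2.98 − 1.96)/2 = 0.51 m; q_5 = 0.232 × 1.85 × 0.51 = 0.2189 m³/s
w_6 = (3.65 − 2.67)/2 = 0.49 m; q_6 = 0.208 × 1.46 × 0.49 = 0.1488 m³/s
w_7 = (4.22 − 2.98)/2 = 0.62 m; q_7 = 0.239 × 1.10 × 0.62 = 0.1630 m³/s
w_8 = (4.22 − 3.65)/2 = 0.285 m; q_8 = 0.143 × 0.35 × 0.285 = 0.01426 m³/s
Q = Σ qᵢ = 1.146 m³/s
= 1.146 × 1000 = 1146 L/s

1150 L/s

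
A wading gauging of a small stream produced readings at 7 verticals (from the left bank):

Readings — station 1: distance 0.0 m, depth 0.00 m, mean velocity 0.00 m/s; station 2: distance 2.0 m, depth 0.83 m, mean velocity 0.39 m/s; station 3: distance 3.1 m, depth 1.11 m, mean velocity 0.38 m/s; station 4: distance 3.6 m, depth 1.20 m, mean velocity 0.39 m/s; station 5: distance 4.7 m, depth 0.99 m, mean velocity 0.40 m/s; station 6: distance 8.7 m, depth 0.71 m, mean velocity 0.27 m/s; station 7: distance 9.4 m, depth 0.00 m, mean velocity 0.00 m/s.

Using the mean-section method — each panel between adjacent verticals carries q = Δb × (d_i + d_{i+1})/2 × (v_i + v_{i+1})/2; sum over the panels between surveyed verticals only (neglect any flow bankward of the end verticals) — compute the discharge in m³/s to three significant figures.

2.44 m³/s

Panel 1-2: Δb = 2 m, d̄ = (0.00+0.83)/2 = 0.415, v̄ = (0.00+0.39)/2 = 0.195 → q = 2×0.415×0.195 = 0.1619 m³/s
Panel 2-3: Δb = 1.1 m, d̄ = (0.83+1.11)/2 = 0.97, v̄ = (0.39+0.38)/2 = 0.385 → q = 1.1×0.97×0.385 = 0.4108 m³/s
Panel 3-4: Δb = 0.5 m, d̄ = (1.11+1.20)/2 = 1.155, v̄ = (0.38+0.39)/2 = 0.385 → q = 0.5×1.155×0.385 = 0.2223 m³/s
Panel 4-5: Δb = 1.1 m, d̄ = (1.20+0.99)/2 = 1.095, v̄ = (0.39+0.40)/2 = 0.395 → q = 1.1×1.095×0.395 = 0.4758 m³/s
Panel 5-6: Δb = 4 m, d̄ = (0.99+0.71)/2 = 0.85, v̄ = (0.40+0.27)/2 = 0.335 → q = 4×0.85×0.335 = 1.139 m³/s
Panel 6-7: Δb = 0.7 m, d̄ = (0.71+0.00)/2 = 0.355, v̄ = (0.27+0.00)/2 = 0.135 → q = 0.7×0.355×0.135 = 0.03355 m³/s
Q = Σ q = 2.443 m³/s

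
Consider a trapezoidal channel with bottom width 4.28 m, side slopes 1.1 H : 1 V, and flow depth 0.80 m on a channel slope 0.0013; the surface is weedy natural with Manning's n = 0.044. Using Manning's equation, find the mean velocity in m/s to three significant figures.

A = (b + z·y)·y = (4.28 + 1.1×0.80)×0.80 = 4.128 m²
P = b + 2y√(1+z²) = 4.28 + 2×0.80×√(1+1.1²) = 6.659 m
R = A/P = 4.128/6.659 = 0.6200 m
Q = (1/n)·A·R^(2/3)·S^(1/2) = (1/0.044) × 4.128 × 0.6200^(2/3) × 0.0013^(1/2) = 2.459 m³/s
V = Q/A = 2.459/4.128 = 0.5958 m/s

0.596 m/s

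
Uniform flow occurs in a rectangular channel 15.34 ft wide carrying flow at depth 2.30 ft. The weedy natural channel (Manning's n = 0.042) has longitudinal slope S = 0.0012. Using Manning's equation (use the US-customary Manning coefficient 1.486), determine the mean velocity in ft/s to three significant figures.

A = b·y = 15.34 × 2.30 = 35.28 ft²
P = b + 2y = 15.34 + 2×2.30 = 19.94 ft
R = A/P = 35.28/19.94 = 1.769 ft
Q = (1.486/n)·A·R^(2/3)·S^(1/2) = (1.486/0.042) × 35.28 × 1.769^(2/3) × 0.0012^(1/2) = 63.26 ft³/s
V = Q/A = 63.26/35.28 = 1.793 ft/s

1.79 ft/s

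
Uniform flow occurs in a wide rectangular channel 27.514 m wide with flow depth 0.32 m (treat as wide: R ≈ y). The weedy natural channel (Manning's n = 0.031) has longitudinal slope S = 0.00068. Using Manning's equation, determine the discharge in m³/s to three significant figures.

3.46 m³/s

A = b·y = 27.514 × 0.32 = 8.804 m²
Wide channel: R ≈ y = 0.32 m
Q = (1/n)·A·R^(2/3)·S^(1/2) = (1/0.031) × 8.804 × 0.3200^(2/3) × 0.00068^(1/2) = 3.465 m³/s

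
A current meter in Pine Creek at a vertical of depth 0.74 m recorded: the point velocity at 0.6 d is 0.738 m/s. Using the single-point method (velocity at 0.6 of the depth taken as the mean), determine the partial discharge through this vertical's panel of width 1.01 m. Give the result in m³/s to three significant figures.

v̄ = v₀.₆ = 0.738 m/s
q = v̄ × d × w = 0.7380 × 0.74 × 1.01 = 0.5516 m³/s

0.552 m³/s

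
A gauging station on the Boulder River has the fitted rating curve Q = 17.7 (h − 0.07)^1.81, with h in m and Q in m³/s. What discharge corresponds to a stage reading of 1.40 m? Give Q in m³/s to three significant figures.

Q = 17.7 × (1.40 − 0.07)^1.81 = 17.7 × 1.33^1.81 = 29.66 m³/s

29.7 m³/s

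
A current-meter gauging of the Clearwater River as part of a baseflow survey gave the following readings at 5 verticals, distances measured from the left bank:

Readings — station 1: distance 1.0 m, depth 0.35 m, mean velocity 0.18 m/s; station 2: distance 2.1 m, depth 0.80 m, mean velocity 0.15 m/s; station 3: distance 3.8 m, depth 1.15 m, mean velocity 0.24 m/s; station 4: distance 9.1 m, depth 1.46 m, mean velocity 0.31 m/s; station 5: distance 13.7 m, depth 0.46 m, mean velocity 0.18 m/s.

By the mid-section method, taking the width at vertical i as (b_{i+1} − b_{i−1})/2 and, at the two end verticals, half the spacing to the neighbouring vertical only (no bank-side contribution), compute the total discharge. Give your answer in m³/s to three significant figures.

w_1 = (2.1 − 1.0)/2 = 0.55 m; q_1 = 0.18 × 0.35 × 0.55 = 0.03465 m³/s
w_2 = (3.8 − 1.0)/2 = 1.4 m; q_2 = 0.15 × 0.80 × 1.4 = 0.1680 m³/s
w_3 = (9.1 − 2.1)/2 = 3.5 m; q_3 = 0.24 × 1.15 × 3.5 = 0.9660 m³/s
w_4 = (13.7 − 3.8)/2 = 4.95 m; q_4 = 0.31 × 1.46 × 4.95 = 2.240 m³/s
w_5 = (13.7 − 9.1)/2 = 2.3 m; q_5 = 0.18 × 0.46 × 2.3 = 0.1904 m³/s
Q = Σ qᵢ = 3.599 m³/s

3.60 m³/s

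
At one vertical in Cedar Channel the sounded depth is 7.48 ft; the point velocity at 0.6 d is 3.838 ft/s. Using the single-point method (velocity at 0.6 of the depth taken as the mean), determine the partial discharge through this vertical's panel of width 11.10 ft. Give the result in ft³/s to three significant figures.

v̄ = v₀.₆ = 3.838 ft/s
q = v̄ × d × w = 3.838 × 7.48 × 11.10 = 318.7 ft³/s

319 ft³/s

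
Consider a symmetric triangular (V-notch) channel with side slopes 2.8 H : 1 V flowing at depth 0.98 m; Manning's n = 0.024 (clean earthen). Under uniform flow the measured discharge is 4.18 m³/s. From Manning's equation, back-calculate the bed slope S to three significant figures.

0.00390

A = z·y² = 2.8×0.98² = 2.689 m²
P = 2y√(1+z²) = 2×0.98×√(1+2.8²) = 5.827 m
R = A/P = 2.689/5.827 = 0.4615 m
S = (Q·n / (1·A·R^(2/3)))² = (4.18×0.024 / (1×2.689×0.5972))² = 0.003903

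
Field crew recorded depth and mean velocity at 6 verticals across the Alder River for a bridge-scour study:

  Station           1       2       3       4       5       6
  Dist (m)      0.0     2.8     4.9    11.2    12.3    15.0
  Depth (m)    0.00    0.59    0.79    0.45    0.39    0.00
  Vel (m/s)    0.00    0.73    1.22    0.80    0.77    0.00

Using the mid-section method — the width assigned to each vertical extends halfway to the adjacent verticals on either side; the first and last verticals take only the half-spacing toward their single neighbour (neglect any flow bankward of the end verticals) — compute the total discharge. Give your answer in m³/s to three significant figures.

w_2 = (4.9 − 0.0)/2 = 2.45 m; q_2 = 0.73 × 0.59 × 2.45 = 1.055 m³/s
w_3 = (11.2 − 2.8)/2 = 4.2 m; q_3 = 1.22 × 0.79 × 4.2 = 4.048 m³/s
w_4 = (12.3 − 4.9)/2 = 3.7 m; q_4 = 0.80 × 0.45 × 3.7 = 1.332 m³/s
w_5 = (15.0 − 11.2)/2 = 1.9 m; q_5 = 0.77 × 0.39 × 1.9 = 0.5706 m³/s
Stations 1, 6 contribute zero (depth or velocity is 0).
Q = Σ qᵢ = 7.006 m³/s

7.01 m³/s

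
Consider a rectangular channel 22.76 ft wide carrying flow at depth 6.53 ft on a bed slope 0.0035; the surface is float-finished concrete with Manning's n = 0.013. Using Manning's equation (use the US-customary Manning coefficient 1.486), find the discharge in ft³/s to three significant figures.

2600 ft³/s

A = b·y = 22.76 × 6.53 = 148.6 ft²
P = b + 2y = 22.76 + 2×6.53 = 35.82 ft
R = A/P = 148.6/35.82 = 4.149 ft
Q = (1.486/n)·A·R^(2/3)·S^(1/2) = (1.486/0.013) × 148.6 × 4.149^(2/3) × 0.0035^(1/2) = 2595 ft³/s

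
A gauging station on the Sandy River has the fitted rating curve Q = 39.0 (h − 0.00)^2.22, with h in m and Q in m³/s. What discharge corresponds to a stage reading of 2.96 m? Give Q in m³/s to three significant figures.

434 m³/s

Q = 39.0 × (2.96 − 0.00)^2.22 = 39.0 × 2.96^2.22 = 433.8 m³/s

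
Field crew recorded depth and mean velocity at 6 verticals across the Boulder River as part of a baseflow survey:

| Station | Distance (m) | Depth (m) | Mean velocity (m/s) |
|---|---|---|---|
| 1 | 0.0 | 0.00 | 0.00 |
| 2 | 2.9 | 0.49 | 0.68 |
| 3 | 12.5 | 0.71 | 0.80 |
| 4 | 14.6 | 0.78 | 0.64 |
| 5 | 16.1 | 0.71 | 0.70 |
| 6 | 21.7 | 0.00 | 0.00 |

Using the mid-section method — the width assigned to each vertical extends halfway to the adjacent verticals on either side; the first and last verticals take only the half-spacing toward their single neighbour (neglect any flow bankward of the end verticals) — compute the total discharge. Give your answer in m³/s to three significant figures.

8.07 m³/s

w_2 = (12.5 − 0.0)/2 = 6.25 m; q_2 = 0.68 × 0.49 × 6.25 = 2.083 m³/s
w_3 = (14.6 − 2.9)/2 = 5.85 m; q_3 = 0.80 × 0.71 × 5.85 = 3.323 m³/s
w_4 = (16.1 − 12.5)/2 = 1.8 m; q_4 = 0.64 × 0.78 × 1.8 = 0.8986 m³/s
w_5 = (21.7 − 14.6)/2 = 3.55 m; q_5 = 0.70 × 0.71 × 3.55 = 1.764 m³/s
Stations 1, 6 contribute zero (depth or velocity is 0).
Q = Σ qᵢ = 8.068 m³/s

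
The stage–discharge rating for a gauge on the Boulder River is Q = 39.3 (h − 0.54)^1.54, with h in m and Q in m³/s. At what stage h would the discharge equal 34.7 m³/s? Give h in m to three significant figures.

1.46 m

h − h₀ = (Q/C)^(1/b) = (34.7/39.3)^(1/1.54) = 0.9223 m
h = 0.54 + 0.9223 = 1.462 m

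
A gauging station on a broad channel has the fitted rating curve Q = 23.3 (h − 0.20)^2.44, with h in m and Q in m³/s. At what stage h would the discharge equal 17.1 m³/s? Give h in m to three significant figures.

1.08 m

h − h₀ = (Q/C)^(1/b) = (17.1/23.3)^(1/2.44) = 0.8809 m
h = 0.20 + 0.8809 = 1.081 m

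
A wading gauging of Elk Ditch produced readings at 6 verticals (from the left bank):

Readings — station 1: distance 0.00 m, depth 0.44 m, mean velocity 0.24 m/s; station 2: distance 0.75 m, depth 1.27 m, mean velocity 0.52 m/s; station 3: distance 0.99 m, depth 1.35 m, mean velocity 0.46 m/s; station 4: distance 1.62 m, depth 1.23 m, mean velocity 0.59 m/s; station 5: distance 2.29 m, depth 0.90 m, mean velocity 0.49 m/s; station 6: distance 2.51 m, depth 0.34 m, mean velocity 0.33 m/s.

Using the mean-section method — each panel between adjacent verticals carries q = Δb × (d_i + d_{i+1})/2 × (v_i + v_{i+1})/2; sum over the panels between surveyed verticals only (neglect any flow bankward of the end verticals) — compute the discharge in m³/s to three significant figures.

Panel 1-2: Δb = 0.75 m, d̄ = (0.44+1.27)/2 = 0.855, v̄ = (0.24+0.52)/2 = 0.38 → q = 0.75×0.855×0.38 = 0.2437 m³/s
Panel 2-3: Δb = 0.24 m, d̄ = (1.27+1.35)/2 = 1.31, v̄ = (0.52+0.46)/2 = 0.49 → q = 0.24×1.31×0.49 = 0.1541 m³/s
Panel 3-4: Δb = 0.63 m, d̄ = (1.35+1.23)/2 = 1.29, v̄ = (0.46+0.59)/2 = 0.525 → q = 0.63×1.29×0.525 = 0.4267 m³/s
Panel 4-5: Δb = 0.67 m, d̄ = (1.23+0.90)/2 = 1.065, v̄ = (0.59+0.49)/2 = 0.54 → q = 0.67×1.065×0.54 = 0.3853 m³/s
Panel 5-6: Δb = 0.22 m, d̄ = (0.90+0.34)/2 = 0.62, v̄ = (0.49+0.33)/2 = 0.41 → q = 0.22×0.62×0.41 = 0.05592 m³/s
Q = Σ q = 1.266 m³/s

1.27 m³/s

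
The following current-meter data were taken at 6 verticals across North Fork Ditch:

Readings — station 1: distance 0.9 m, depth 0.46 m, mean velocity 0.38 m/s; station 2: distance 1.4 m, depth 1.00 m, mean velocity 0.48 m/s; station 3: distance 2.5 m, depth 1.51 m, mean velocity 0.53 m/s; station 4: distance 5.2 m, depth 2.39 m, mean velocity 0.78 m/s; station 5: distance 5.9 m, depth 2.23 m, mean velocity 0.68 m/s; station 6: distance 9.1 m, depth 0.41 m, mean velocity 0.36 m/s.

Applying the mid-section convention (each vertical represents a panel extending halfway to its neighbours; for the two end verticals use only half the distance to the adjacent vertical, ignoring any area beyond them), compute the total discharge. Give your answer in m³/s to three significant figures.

w_1 = (1.4 − 0.9)/2 = 0.25 m; q_1 = 0.38 × 0.46 × 0.25 = 0.04370 m³/s
w_2 = (2.5 − 0.9)/2 = 0.8 m; q_2 = 0.48 × 1.00 × 0.8 = 0.3840 m³/s
w_3 = (5.2 − 1.4)/2 = 1.9 m; q_3 = 0.53 × 1.51 × 1.9 = 1.521 m³/s
w_4 = (5.9 − 2.5)/2 = 1.7 m; q_4 = 0.78 × 2.39 × 1.7 = 3.169 m³/s
w_5 = (9.1 − 5.2)/2 = 1.95 m; q_5 = 0.68 × 2.23 × 1.95 = 2.957 m³/s
w_6 = (9.1 − 5.9)/2 = 1.6 m; q_6 = 0.36 × 0.41 × 1.6 = 0.2362 m³/s
Q = Σ qᵢ = 8.311 m³/s

8.31 m³/s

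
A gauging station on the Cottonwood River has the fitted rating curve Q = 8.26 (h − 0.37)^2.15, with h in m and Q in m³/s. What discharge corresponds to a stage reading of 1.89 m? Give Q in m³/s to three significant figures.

20.3 m³/s

Q = 8.26 × (1.89 − 0.37)^2.15 = 8.26 × 1.52^2.15 = 20.32 m³/s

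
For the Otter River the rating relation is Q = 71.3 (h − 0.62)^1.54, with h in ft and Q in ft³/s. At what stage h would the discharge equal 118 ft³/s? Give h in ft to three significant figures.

h − h₀ = (Q/C)^(1/b) = (118/71.3)^(1/1.54) = 1.387 ft
h = 0.62 + 1.387 = 2.007 ft

2.01 ft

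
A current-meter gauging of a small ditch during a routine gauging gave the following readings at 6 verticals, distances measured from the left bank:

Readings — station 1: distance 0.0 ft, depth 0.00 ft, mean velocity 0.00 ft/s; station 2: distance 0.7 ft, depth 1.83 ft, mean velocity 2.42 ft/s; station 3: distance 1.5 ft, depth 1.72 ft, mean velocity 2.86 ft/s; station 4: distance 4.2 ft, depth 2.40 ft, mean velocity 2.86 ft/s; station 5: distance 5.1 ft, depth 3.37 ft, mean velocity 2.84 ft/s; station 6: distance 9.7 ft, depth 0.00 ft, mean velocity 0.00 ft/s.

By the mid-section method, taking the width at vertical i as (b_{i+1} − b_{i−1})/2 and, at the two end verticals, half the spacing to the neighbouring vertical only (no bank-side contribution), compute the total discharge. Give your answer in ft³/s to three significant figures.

50.6 ft³/s

w_2 = (1.5 − 0.0)/2 = 0.75 ft; q_2 = 2.42 × 1.83 × 0.75 = 3.321 ft³/s
w_3 = (4.2 − 0.7)/2 = 1.75 ft; q_3 = 2.86 × 1.72 × 1.75 = 8.609 ft³/s
w_4 = (5.1 − 1.5)/2 = 1.8 ft; q_4 = 2.86 × 2.40 × 1.8 = 12.36 ft³/s
w_5 = (9.7 − 4.2)/2 = 2.75 ft; q_5 = 2.84 × 3.37 × 2.75 = 26.32 ft³/s
Stations 1, 6 contribute zero (depth or velocity is 0).
Q = Σ qᵢ = 50.60 ft³/s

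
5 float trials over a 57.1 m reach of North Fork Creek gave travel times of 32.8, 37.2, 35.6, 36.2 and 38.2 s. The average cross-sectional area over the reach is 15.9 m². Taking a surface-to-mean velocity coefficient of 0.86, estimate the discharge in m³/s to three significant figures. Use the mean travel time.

21.7 m³/s

t̄ = (32.8 + 37.2 + 35.6 + 36.2 + 38.2) / 5 = 36 s
v_surface = L / t̄ = 57.1 / 36 = 1.586 m/s
v_mean = 0.86 × 1.586 = 1.364 m/s
Q = A × v_mean = 15.9 × 1.364 = 21.69 m³/s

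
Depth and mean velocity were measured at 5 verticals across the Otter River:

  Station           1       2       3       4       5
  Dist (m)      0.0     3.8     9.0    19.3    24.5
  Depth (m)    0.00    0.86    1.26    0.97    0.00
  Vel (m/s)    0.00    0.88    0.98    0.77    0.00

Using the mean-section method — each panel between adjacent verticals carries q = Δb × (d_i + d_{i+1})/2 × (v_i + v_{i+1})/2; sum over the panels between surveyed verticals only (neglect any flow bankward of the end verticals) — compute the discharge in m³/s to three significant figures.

Panel 1-2: Δb = 3.8 m, d̄ = (0.00+0.86)/2 = 0.43, v̄ = (0.00+0.88)/2 = 0.44 → q = 3.8×0.43×0.44 = 0.7190 m³/s
Panel 2-3: Δb = 5.2 m, d̄ = (0.86+1.26)/2 = 1.06, v̄ = (0.88+0.98)/2 = 0.93 → q = 5.2×1.06×0.93 = 5.126 m³/s
Panel 3-4: Δb = 10.3 m, d̄ = (1.26+0.97)/2 = 1.115, v̄ = (0.98+0.77)/2 = 0.875 → q = 10.3×1.115×0.875 = 10.05 m³/s
Panel 4-5: Δb = 5.2 m, d̄ = (0.97+0.00)/2 = 0.485, v̄ = (0.77+0.00)/2 = 0.385 → q = 5.2×0.485×0.385 = 0.9710 m³/s
Q = Σ q = 16.87 m³/s

16.9 m³/s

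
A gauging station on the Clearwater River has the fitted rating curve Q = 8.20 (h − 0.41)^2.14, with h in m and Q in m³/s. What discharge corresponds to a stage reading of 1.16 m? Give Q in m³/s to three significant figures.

Q = 8.20 × (1.16 − 0.41)^2.14 = 8.20 × 0.75^2.14 = 4.430 m³/s

4.43 m³/s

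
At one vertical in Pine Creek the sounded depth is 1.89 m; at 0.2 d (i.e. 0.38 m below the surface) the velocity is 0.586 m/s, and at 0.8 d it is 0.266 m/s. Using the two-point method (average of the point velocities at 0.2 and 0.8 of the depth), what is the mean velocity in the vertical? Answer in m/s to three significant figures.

v̄ = (0.586 + 0.266) / 2 = 0.4260 m/s

0.426 m/s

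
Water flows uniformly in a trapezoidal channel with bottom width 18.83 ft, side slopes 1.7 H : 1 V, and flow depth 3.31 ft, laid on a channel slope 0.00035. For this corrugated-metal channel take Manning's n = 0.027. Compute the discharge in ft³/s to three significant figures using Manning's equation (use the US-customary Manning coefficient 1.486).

155 ft³/s

A = (b + z·y)·y = (18.83 + 1.7×3.31)×3.31 = 80.95 ft²
P = b + 2y√(1+z²) = 18.83 + 2×3.31×√(1+1.7²) = 31.89 ft
R = A/P = 80.95/31.89 = 2.539 ft
Q = (1.486/n)·A·R^(2/3)·S^(1/2) = (1.486/0.027) × 80.95 × 2.539^(2/3) × 0.00035^(1/2) = 155.1 ft³/s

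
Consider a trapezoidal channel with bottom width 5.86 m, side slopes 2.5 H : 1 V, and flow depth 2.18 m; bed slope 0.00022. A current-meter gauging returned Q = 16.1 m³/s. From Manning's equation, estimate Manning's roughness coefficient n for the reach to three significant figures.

A = (b + z·y)·y = (5.86 + 2.5×2.18)×2.18 = 24.66 m²
P = b + 2y√(1+z²) = 5.86 + 2×2.18×√(1+2.5²) = 17.60 m
R = A/P = 24.66/17.60 = 1.401 m
n = (1/Q)·A·R^(2/3)·S^(1/2) = (1/16.1) × 24.66 × 1.252 × 0.01483 = 0.02844

0.0284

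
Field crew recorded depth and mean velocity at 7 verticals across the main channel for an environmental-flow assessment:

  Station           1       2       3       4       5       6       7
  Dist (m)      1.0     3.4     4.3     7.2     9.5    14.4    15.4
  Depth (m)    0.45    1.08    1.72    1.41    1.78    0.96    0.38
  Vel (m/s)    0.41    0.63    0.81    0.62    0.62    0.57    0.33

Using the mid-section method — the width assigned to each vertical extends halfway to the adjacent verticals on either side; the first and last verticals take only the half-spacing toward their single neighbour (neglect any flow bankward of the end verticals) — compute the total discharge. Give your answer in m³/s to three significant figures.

11.9 m³/s

w_1 = (3.4 − 1.0)/2 = 1.2 m; q_1 = 0.41 × 0.45 × 1.2 = 0.2214 m³/s
w_2 = (4.3 − 1.0)/2 = 1.65 m; q_2 = 0.63 × 1.08 × 1.65 = 1.123 m³/s
w_3 = (7.2 − 3.4)/2 = 1.9 m; q_3 = 0.81 × 1.72 × 1.9 = 2.647 m³/s
w_4 = (9.5 − 4.3)/2 = 2.6 m; q_4 = 0.62 × 1.41 × 2.6 = 2.273 m³/s
w_5 = (14.4 − 7.2)/2 = 3.6 m; q_5 = 0.62 × 1.78 × 3.6 = 3.973 m³/s
w_6 = (15.4 − 9.5)/2 = 2.95 m; q_6 = 0.57 × 0.96 × 2.95 = 1.614 m³/s
w_7 = (15.4 − 14.4)/2 = 0.5 m; q_7 = 0.33 × 0.38 × 0.5 = 0.06270 m³/s
Q = Σ qᵢ = 11.91 m³/s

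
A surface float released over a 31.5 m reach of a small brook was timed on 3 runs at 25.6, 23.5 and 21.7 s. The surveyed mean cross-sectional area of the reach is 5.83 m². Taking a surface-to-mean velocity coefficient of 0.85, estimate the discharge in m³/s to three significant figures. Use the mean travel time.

t̄ = (25.6 + 23.5 + 21.7) / 3 = 23.6 s
v_surface = L / t̄ = 31.5 / 23.6 = 1.335 m/s
v_mean = 0.85 × 1.335 = 1.135 m/s
Q = A × v_mean = 5.83 × 1.135 = 6.614 m³/s

6.61 m³/s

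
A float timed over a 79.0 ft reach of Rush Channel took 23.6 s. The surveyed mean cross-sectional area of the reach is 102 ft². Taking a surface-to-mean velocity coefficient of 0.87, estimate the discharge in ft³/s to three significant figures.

v_surface = L / t̄ = 79.0 / 23.6 = 3.347 ft/s
v_mean = 0.87 × 3.347 = 2.912 ft/s
Q = A × v_mean = 102 × 2.912 = 297.1 ft³/s

297 ft³/s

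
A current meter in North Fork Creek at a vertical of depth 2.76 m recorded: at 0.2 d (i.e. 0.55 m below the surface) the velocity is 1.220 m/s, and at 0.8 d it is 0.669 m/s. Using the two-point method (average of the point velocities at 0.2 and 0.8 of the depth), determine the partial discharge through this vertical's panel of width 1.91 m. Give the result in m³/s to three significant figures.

v̄ = (1.220 + 0.669) / 2 = 0.9445 m/s
q = v̄ × d × w = 0.9445 × 2.76 × 1.91 = 4.979 m³/s

4.98 m³/s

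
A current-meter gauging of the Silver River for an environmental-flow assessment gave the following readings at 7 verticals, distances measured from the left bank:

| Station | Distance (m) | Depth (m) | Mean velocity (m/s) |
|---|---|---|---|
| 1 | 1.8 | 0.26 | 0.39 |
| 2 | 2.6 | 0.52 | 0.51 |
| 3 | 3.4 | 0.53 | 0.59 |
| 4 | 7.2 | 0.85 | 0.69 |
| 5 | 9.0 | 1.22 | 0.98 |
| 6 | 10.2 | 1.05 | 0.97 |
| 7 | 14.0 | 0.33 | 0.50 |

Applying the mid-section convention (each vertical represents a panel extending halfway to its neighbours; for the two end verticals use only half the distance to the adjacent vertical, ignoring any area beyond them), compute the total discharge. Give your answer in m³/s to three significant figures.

7.27 m³/s

w_1 = (2.6 − 1.8)/2 = 0.4 m; q_1 = 0.39 × 0.26 × 0.4 = 0.04056 m³/s
w_2 = (3.4 − 1.8)/2 = 0.8 m; q_2 = 0.51 × 0.52 × 0.8 = 0.2122 m³/s
w_3 = (7.2 − 2.6)/2 = 2.3 m; q_3 = 0.59 × 0.53 × 2.3 = 0.7192 m³/s
w_4 = (9.0 − 3.4)/2 = 2.8 m; q_4 = 0.69 × 0.85 × 2.8 = 1.642 m³/s
w_5 = (10.2 − 7.2)/2 = 1.5 m; q_5 = 0.98 × 1.22 × 1.5 = 1.793 m³/s
w_6 = (14.0 − 9.0)/2 = 2.5 m; q_6 = 0.97 × 1.05 × 2.5 = 2.546 m³/s
w_7 = (14.0 − 10.2)/2 = 1.9 m; q_7 = 0.50 × 0.33 × 1.9 = 0.3135 m³/s
Q = Σ qᵢ = 7.267 m³/s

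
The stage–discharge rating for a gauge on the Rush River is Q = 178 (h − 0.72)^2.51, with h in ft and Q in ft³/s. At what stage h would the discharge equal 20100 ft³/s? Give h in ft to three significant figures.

7.29 ft

h − h₀ = (Q/C)^(1/b) = (20100/178)^(1/2.51) = 6.574 ft
h = 0.72 + 6.574 = 7.294 ft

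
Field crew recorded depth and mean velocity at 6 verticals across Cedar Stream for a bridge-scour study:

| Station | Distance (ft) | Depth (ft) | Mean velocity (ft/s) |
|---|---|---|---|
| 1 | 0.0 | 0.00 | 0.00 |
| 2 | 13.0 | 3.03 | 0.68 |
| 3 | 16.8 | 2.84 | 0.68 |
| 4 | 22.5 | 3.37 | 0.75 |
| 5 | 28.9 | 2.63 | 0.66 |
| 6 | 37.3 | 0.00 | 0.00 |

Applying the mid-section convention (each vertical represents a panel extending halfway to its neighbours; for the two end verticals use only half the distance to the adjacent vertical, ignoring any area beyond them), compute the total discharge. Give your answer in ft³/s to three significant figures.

54.6 ft³/s

w_2 = (16.8 − 0.0)/2 = 8.4 ft; q_2 = 0.68 × 3.03 × 8.4 = 17.31 ft³/s
w_3 = (22.5 − 13.0)/2 = 4.75 ft; q_3 = 0.68 × 2.84 × 4.75 = 9.173 ft³/s
w_4 = (28.9 − 16.8)/2 = 6.05 ft; q_4 = 0.75 × 3.37 × 6.05 = 15.29 ft³/s
w_5 = (37.3 − 22.5)/2 = 7.4 ft; q_5 = 0.66 × 2.63 × 7.4 = 12.84 ft³/s
Stations 1, 6 contribute zero (depth or velocity is 0).
Q = Σ qᵢ = 54.62 ft³/s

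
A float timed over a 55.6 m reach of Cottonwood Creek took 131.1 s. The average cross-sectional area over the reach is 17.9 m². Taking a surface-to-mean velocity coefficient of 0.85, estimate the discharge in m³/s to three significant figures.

v_surface = L / t̄ = 55.6 / 131.1 = 0.4241 m/s
v_mean = 0.85 × 0.4241 = 0.3605 m/s
Q = A × v_mean = 17.9 × 0.3605 = 6.453 m³/s

6.45 m³/s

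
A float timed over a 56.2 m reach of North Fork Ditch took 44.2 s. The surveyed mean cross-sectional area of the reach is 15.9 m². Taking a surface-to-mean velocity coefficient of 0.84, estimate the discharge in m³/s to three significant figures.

v_surface = L / t̄ = 56.2 / 44.2 = 1.271 m/s
v_mean = 0.84 × 1.271 = 1.068 m/s
Q = A × v_mean = 15.9 × 1.068 = 16.98 m³/s

17.0 m³/s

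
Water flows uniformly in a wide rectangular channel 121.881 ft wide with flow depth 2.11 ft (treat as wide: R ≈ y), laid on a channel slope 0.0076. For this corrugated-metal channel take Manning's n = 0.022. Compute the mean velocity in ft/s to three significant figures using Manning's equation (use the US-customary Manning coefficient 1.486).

9.69 ft/s

A = b·y = 121.881 × 2.11 = 257.2 ft²
Wide channel: R ≈ y = 2.11 ft
Q = (1.486/n)·A·R^(2/3)·S^(1/2) = (1.486/0.022) × 257.2 × 2.110^(2/3) × 0.0076^(1/2) = 2491 ft³/s
V = Q/A = 2491/257.2 = 9.687 ft/s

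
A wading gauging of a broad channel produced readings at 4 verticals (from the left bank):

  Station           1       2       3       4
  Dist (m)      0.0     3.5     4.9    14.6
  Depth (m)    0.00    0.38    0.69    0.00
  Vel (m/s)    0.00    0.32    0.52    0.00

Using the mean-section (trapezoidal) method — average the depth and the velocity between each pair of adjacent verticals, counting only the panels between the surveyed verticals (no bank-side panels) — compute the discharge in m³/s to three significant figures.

1.29 m³/s

Panel 1-2: Δb = 3.5 m, d̄ = (0.00+0.38)/2 = 0.19, v̄ = (0.00+0.32)/2 = 0.16 → q = 3.5×0.19×0.16 = 0.1064 m³/s
Panel 2-3: Δb = 1.4 m, d̄ = (0.38+0.69)/2 = 0.535, v̄ = (0.32+0.52)/2 = 0.42 → q = 1.4×0.535×0.42 = 0.3146 m³/s
Panel 3-4: Δb = 9.7 m, d̄ = (0.69+0.00)/2 = 0.345, v̄ = (0.52+0.00)/2 = 0.26 → q = 9.7×0.345×0.26 = 0.8701 m³/s
Q = Σ q = 1.291 m³/s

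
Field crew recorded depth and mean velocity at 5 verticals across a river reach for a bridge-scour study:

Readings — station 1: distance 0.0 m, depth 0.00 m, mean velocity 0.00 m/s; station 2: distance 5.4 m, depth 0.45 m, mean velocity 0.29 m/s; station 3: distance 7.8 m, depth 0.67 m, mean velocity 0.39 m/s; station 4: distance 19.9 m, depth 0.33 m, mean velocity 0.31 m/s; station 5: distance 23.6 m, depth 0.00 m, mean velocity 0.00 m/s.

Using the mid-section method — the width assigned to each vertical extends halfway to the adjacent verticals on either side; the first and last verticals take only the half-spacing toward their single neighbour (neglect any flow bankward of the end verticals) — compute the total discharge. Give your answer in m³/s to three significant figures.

w_2 = (7.8 − 0.0)/2 = 3.9 m; q_2 = 0.29 × 0.45 × 3.9 = 0.5090 m³/s
w_3 = (19.9 − 5.4)/2 = 7.25 m; q_3 = 0.39 × 0.67 × 7.25 = 1.894 m³/s
w_4 = (23.6 − 7.8)/2 = 7.9 m; q_4 = 0.31 × 0.33 × 7.9 = 0.8082 m³/s
Stations 1, 5 contribute zero (depth or velocity is 0).
Q = Σ qᵢ = 3.212 m³/s

3.21 m³/s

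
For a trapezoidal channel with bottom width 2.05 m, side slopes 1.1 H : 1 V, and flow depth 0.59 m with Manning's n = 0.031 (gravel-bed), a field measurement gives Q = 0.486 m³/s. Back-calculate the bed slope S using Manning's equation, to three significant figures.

0.000286

A = (b + z·y)·y = (2.05 + 1.1×0.59)×0.59 = 1.592 m²
P = b + 2y√(1+z²) = 2.05 + 2×0.59×√(1+1.1²) = 3.804 m
R = A/P = 1.592/3.804 = 0.4186 m
S = (Q·n / (1·A·R^(2/3)))² = (0.486×0.031 / (1×1.592×0.5596))² = 0.0002859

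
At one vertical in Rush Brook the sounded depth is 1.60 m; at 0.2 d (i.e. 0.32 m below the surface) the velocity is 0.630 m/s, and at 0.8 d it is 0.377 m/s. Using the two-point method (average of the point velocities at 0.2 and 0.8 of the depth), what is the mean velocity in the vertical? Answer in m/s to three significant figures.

v̄ = (0.630 + 0.377) / 2 = 0.5035 m/s

0.504 m/s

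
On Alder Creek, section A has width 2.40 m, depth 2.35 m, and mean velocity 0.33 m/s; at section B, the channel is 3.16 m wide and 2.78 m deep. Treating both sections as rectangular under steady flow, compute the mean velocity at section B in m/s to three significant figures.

0.212 m/s

Q = A₁V₁ = (2.40×2.35) × 0.33 = 1.861 m³/s
A₂ = 3.16 × 2.78 = 8.785 m²
V₂ = Q/A₂ = 1.861/8.785 = 0.2119 m/s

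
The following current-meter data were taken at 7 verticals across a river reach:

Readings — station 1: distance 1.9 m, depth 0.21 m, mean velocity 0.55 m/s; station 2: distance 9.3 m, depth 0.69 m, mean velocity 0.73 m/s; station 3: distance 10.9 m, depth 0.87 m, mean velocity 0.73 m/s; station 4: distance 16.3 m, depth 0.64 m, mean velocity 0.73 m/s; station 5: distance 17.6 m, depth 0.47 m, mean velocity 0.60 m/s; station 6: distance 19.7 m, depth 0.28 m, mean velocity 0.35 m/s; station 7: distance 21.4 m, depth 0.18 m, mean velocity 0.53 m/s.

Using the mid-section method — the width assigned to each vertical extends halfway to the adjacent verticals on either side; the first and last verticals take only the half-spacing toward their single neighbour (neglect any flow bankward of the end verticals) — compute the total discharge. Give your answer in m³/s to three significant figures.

w_1 = (9.3 − 1.9)/2 = 3.7 m; q_1 = 0.55 × 0.21 × 3.7 = 0.4274 m³/s
w_2 = (10.9 − 1.9)/2 = 4.5 m; q_2 = 0.73 × 0.69 × 4.5 = 2.267 m³/s
w_3 = (16.3 − 9.3)/2 = 3.5 m; q_3 = 0.73 × 0.87 × 3.5 = 2.223 m³/s
w_4 = (17.6 − 10.9)/2 = 3.35 m; q_4 = 0.73 × 0.64 × 3.35 = 1.565 m³/s
w_5 = (19.7 − 16.3)/2 = 1.7 m; q_5 = 0.60 × 0.47 × 1.7 = 0.4794 m³/s
w_6 = (21.4 − 17.6)/2 = 1.9 m; q_6 = 0.35 × 0.28 × 1.9 = 0.1862 m³/s
w_7 = (21.4 − 19.7)/2 = 0.85 m; q_7 = 0.53 × 0.18 × 0.85 = 0.08109 m³/s
Q = Σ qᵢ = 7.229 m³/s

7.23 m³/s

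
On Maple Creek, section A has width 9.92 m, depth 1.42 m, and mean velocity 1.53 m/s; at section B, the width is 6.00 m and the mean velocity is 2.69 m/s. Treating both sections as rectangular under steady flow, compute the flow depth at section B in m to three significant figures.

1.34 m

Q = A₁V₁ = (9.92×1.42) × 1.53 = 21.55 m³/s
d₂ = Q/(b₂ V₂) = 21.55/(6.00×2.69) = 1.335 m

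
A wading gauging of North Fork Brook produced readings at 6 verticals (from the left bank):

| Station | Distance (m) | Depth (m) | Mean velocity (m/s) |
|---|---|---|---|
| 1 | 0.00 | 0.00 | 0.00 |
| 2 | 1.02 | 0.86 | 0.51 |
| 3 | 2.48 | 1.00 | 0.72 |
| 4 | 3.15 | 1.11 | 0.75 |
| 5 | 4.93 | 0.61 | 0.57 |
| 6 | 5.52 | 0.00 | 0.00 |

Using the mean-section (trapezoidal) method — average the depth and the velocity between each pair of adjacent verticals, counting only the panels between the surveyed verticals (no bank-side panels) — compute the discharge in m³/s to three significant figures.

Panel 1-2: Δb = 1.02 m, d̄ = (0.00+0.86)/2 = 0.43, v̄ = (0.00+0.51)/2 = 0.255 → q = 1.02×0.43×0.255 = 0.1118 m³/s
Panel 2-3: Δb = 1.46 m, d̄ = (0.86+1.00)/2 = 0.93, v̄ = (0.51+0.72)/2 = 0.615 → q = 1.46×0.93×0.615 = 0.8350 m³/s
Panel 3-4: Δb = 0.67 m, d̄ = (1.00+1.11)/2 = 1.055, v̄ = (0.72+0.75)/2 = 0.735 → q = 0.67×1.055×0.735 = 0.5195 m³/s
Panel 4-5: Δb = 1.78 m, d̄ = (1.11+0.61)/2 = 0.86, v̄ = (0.75+0.57)/2 = 0.66 → q = 1.78×0.86×0.66 = 1.010 m³/s
Panel 5-6: Δb = 0.59 m, d̄ = (0.61+0.00)/2 = 0.305, v̄ = (0.57+0.00)/2 = 0.285 → q = 0.59×0.305×0.285 = 0.05129 m³/s
Q = Σ q = 2.528 m³/s

2.53 m³/s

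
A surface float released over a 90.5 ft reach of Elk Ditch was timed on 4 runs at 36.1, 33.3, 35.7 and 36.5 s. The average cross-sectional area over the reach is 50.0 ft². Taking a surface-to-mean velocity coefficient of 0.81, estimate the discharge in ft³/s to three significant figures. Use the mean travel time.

t̄ = (36.1 + 33.3 + 35.7 + 36.5) / 4 = 35.4 s
v_surface = L / t̄ = 90.5 / 35.4 = 2.556 ft/s
v_mean = 0.81 × 2.556 = 2.071 ft/s
Q = A × v_mean = 50.0 × 2.071 = 103.5 ft³/s

104 ft³/s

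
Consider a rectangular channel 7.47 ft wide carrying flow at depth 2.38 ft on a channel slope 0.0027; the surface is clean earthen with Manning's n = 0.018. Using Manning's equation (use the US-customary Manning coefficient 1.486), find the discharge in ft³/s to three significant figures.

97.9 ft³/s

A = b·y = 7.47 × 2.38 = 17.78 ft²
P = b + 2y = 7.47 + 2×2.38 = 12.23 ft
R = A/P = 17.78/12.23 = 1.454 ft
Q = (1.486/n)·A·R^(2/3)·S^(1/2) = (1.486/0.018) × 17.78 × 1.454^(2/3) × 0.0027^(1/2) = 97.87 ft³/s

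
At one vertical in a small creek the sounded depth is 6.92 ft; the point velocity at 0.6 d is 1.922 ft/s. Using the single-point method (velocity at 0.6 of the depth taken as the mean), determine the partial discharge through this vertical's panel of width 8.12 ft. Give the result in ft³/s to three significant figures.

108 ft³/s

v̄ = v₀.₆ = 1.922 ft/s
q = v̄ × d × w = 1.922 × 6.92 × 8.12 = 108.0 ft³/s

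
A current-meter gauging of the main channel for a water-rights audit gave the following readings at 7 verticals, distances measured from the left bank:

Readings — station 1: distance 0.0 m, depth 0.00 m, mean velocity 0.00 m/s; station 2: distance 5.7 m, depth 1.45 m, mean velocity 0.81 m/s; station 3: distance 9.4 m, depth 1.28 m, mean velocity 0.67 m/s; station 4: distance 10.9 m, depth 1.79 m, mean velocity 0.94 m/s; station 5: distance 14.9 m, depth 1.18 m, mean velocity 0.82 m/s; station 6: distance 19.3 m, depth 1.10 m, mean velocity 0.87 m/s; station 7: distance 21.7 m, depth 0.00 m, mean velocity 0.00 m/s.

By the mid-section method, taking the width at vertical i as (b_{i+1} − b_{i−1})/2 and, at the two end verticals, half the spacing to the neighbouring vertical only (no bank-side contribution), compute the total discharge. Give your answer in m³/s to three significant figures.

w_2 = (9.4 − 0.0)/2 = 4.7 m; q_2 = 0.81 × 1.45 × 4.7 = 5.520 m³/s
w_3 = (10.9 − 5.7)/2 = 2.6 m; q_3 = 0.67 × 1.28 × 2.6 = 2.230 m³/s
w_4 = (14.9 − 9.4)/2 = 2.75 m; q_4 = 0.94 × 1.79 × 2.75 = 4.627 m³/s
w_5 = (19.3 − 10.9)/2 = 4.2 m; q_5 = 0.82 × 1.18 × 4.2 = 4.064 m³/s
w_6 = (21.7 − 14.9)/2 = 3.4 m; q_6 = 0.87 × 1.10 × 3.4 = 3.254 m³/s
Stations 1, 7 contribute zero (depth or velocity is 0).
Q = Σ qᵢ = 19.69 m³/s

19.7 m³/s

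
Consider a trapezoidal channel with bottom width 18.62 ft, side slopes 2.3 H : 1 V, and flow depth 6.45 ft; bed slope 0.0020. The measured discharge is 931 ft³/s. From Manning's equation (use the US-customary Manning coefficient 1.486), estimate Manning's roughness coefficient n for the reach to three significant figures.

0.0403

A = (b + z·y)·y = (18.62 + 2.3×6.45)×6.45 = 215.8 ft²
P = b + 2y√(1+z²) = 18.62 + 2×6.45×√(1+2.3²) = 50.97 ft
R = A/P = 215.8/50.97 = 4.233 ft
n = (1.486/Q)·A·R^(2/3)·S^(1/2) = (1.486/931) × 215.8 × 2.617 × 0.04472 = 0.04031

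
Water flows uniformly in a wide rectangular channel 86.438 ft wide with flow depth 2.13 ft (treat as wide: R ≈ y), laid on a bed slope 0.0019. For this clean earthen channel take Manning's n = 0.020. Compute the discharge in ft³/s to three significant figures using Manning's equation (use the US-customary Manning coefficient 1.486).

987 ft³/s

A = b·y = 86.438 × 2.13 = 184.1 ft²
Wide channel: R ≈ y = 2.13 ft
Q = (1.486/n)·A·R^(2/3)·S^(1/2) = (1.486/0.020) × 184.1 × 2.130^(2/3) × 0.0019^(1/2) = 987.1 ft³/s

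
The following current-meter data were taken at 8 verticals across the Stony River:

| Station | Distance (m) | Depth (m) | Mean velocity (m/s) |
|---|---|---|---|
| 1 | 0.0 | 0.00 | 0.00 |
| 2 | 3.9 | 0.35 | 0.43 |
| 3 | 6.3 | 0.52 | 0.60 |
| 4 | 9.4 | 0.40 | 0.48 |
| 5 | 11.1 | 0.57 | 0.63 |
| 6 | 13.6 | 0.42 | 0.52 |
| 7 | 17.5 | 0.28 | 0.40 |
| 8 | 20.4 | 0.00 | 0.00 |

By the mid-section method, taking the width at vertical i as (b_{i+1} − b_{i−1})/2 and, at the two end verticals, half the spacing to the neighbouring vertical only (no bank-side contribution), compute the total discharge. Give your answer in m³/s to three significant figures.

3.63 m³/s

w_2 = (6.3 − 0.0)/2 = 3.15 m; q_2 = 0.43 × 0.35 × 3.15 = 0.4741 m³/s
w_3 = (9.4 − 3.9)/2 = 2.75 m; q_3 = 0.60 × 0.52 × 2.75 = 0.8580 m³/s
w_4 = (11.1 − 6.3)/2 = 2.4 m; q_4 = 0.48 × 0.40 × 2.4 = 0.4608 m³/s
w_5 = (13.6 − 9.4)/2 = 2.1 m; q_5 = 0.63 × 0.57 × 2.1 = 0.7541 m³/s
w_6 = (17.5 − 11.1)/2 = 3.2 m; q_6 = 0.52 × 0.42 × 3.2 = 0.6989 m³/s
w_7 = (20.4 − 13.6)/2 = 3.4 m; q_7 = 0.40 × 0.28 × 3.4 = 0.3808 m³/s
Stations 1, 8 contribute zero (depth or velocity is 0).
Q = Σ qᵢ = 3.627 m³/s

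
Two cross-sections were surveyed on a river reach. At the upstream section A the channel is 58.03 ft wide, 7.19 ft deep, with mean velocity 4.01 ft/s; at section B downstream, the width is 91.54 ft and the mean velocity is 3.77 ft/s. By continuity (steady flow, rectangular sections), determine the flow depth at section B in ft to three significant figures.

4.85 ft

Q = A₁V₁ = (58.03×7.19) × 4.01 = 1673 ft³/s
d₂ = Q/(b₂ V₂) = 1673/(91.54×3.77) = 4.848 ft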